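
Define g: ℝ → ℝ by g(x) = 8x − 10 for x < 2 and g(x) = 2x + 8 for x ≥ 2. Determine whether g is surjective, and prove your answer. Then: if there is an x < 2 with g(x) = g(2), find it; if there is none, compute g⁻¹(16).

Both pieces are strictly increasing (slopes 8 and 2), so each is injective on its own interval.
The left piece maps (−∞, 2) onto (−∞, 6); the right piece maps [2, ∞) onto [12, ∞).
The union (−∞, 6) ∪ [12, ∞) omits the interval between 6 and 12; in particular 6 has no preimage. So g is not surjective.
Because the two images are disjoint, no x < 2 has g(x) = g(2), so we compute g⁻¹(16): 16 lies in [12, ∞), so solve 2x + 8 = 16: x = (16 − 8)/2 = 4.

4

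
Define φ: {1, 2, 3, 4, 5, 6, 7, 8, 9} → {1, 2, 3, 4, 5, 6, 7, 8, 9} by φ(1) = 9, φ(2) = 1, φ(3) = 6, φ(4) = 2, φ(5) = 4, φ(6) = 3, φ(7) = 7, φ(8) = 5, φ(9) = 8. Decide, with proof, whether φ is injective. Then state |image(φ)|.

9

The values φ(1), …, φ(9) are 9, 1, 6, 2, 4, 3, 7, 5, 8 — all distinct.
So φ(s) = φ(t) only when s = t, and φ is injective.
The image of φ is {1, 2, 3, 4, 5, 6, 7, 8, 9}, which has 9 elements.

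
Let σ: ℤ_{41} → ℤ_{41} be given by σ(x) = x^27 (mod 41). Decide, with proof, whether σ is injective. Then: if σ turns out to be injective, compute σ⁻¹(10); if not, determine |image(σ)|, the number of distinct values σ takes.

16

Since 41 is prime, the nonzero elements of ℤ_{41} form a cyclic group of order 40.
As gcd(27, 40) = 1, raising to the 27th power is a bijection on this group: if s^27 ≡ t^27 then (st^{−1})^27 = 1, and the only element of order dividing gcd(27, 40) = 1 is 1, so s = t.
With σ(0) = 0 this makes σ injective on all of ℤ_{41}, hence bijective (finite equal-size domain and codomain). In particular σ is injective.
Since σ is injective, we find the preimage of 10. The inverse of x ↦ x^27 on (ℤ_{41})^× is x ↦ x^3, because 27·3 = 81 = 2·40 + 1 ≡ 1 (mod 40) and x^{40} = 1 for x ≠ 0 (Fermat). So σ⁻¹(10) = 10^3 mod 41.
Repeated squaring mod 41: 10^1 ≡ 10, 10^2 ≡ 10² = 100 ≡ 18. Since 3 = 2 + 1, 10^3 ≡ 18·10: 18·10 = 180 ≡ 16. So 10^3 ≡ 16 (mod 41).
Hence σ⁻¹(10) = 16.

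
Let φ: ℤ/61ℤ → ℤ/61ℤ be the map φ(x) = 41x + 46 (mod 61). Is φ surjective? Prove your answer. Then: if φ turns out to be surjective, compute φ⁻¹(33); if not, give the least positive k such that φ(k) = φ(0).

Recall that φ is surjective if every y in the codomain equals φ(x) for some x in the domain.
Since gcd(41, 61) = 1, 41 is invertible modulo 61. Euclid's algorithm: 61 = 1·41 + 20, 41 = 2·20 + 1; back-substituting gives 1 = 3·41 − 2·61, so 41⁻¹ ≡ 3 (mod 61).
Then y ↦ 3(y − 46) is a two-sided inverse to φ, so every y ∈ ℤ/61ℤ has a preimage.
Thus φ is surjective.
Since φ is surjective, we find φ⁻¹(33): we need 41x ≡ 33 − 46 ≡ 48 (mod 61). Using 41⁻¹ = 3: x ≡ 3·48 = 144 = 2·61 + 22, so x = 22.
Check: φ(22) = 41·22 + 46 = 948 = 15·61 + 33 ≡ 33 (mod 61).

22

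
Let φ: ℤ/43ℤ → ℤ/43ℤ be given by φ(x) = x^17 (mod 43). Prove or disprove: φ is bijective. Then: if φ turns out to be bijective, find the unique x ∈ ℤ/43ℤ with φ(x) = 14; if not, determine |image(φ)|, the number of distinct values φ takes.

Since 43 is prime, the nonzero elements of ℤ/43ℤ form a cyclic group of order 42.
As gcd(17, 42) = 1, raising to the 17th power is a bijection on this group: if s^17 ≡ t^17 then (st^{−1})^17 = 1, and the only element of order dividing gcd(17, 42) = 1 is 1, so s = t.
With φ(0) = 0 this makes φ injective on all of ℤ/43ℤ, hence bijective (finite equal-size domain and codomain). In particular φ is bijective.
Since φ is bijective, we find the preimage of 14. The inverse of x ↦ x^17 on (ℤ/43ℤ)^× is x ↦ x^5, because 17·5 = 85 = 2·42 + 1 ≡ 1 (mod 42) and x^{42} = 1 for x ≠ 0 (Fermat). So φ⁻¹(14) = 14^5 mod 43.
Repeated squaring mod 43: 14^1 ≡ 14, 14^2 ≡ 14² = 196 ≡ 24, 14^4 ≡ 24² = 576 ≡ 17. Since 5 = 4 + 1, 14^5 ≡ 17·14: 17·14 = 238 ≡ 23. So 14^5 ≡ 23 (mod 43).
Hence φ⁻¹(14) = 23.

23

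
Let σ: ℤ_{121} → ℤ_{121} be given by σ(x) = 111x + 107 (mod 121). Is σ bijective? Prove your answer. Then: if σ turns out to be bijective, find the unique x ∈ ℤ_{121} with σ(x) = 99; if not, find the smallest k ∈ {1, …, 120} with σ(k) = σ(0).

25

Suppose σ(a) = σ(b) in ℤ_{121}. Then 111a + 107 ≡ 111b + 107 (mod 121), therefore 111(a − b) ≡ 0 (mod 121).
Since gcd(111, 121) = 1, 111 is invertible modulo 121, therefore a − b ≡ 0 (mod 121), i.e. a = b.
We now compute 111⁻¹ mod 121 explicitly. Euclid's algorithm: 121 = 1·111 + 10, 111 = 11·10 + 1; back-substituting gives 1 = 12·111 − 11·121, so 111⁻¹ ≡ 12 (mod 121).
For any y ∈ ℤ_{121}, x = 12(y − 107) mod 121 satisfies σ(x) = 111·12(y − 107) + 107 ≡ y (since 111·12 ≡ 1 mod 121). So every y has a preimage.
Thus σ is bijective.
Since σ is bijective, we find σ⁻¹(99): we need 111x ≡ 99 − 107 ≡ 113 (mod 121). Using 111⁻¹ = 12: x ≡ 12·113 = 1356 = 11·121 + 25, so x = 25.
Check: σ(25) = 111·25 + 107 = 2882 = 23·121 + 99 ≡ 99 (mod 121).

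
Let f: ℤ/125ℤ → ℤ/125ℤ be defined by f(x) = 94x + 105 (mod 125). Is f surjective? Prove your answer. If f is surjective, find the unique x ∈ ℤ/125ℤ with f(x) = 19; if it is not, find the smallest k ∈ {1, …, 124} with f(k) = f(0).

31

By definition, f is surjective if every y in the codomain equals f(x) for some x in the domain.
Since gcd(94, 125) = 1, 94 is invertible modulo 125. Euclid's algorithm: 125 = 1·94 + 31, 94 = 3·31 + 1; back-substituting gives 1 = 4·94 − 3·125, so 94⁻¹ ≡ 4 (mod 125).
For any y ∈ ℤ/125ℤ, x = 4(y − 105) mod 125 satisfies f(x) = 94·4(y − 105) + 105 ≡ y (since 94·4 ≡ 1 mod 125). So every y has a preimage.
Therefore f is surjective.
Since f is surjective, we compute f⁻¹(19): solve 94x + 105 ≡ 19 (mod 125), i.e. 94x ≡ 39 (mod 125).
Multiplying by 94⁻¹ = 4 gives x ≡ 4·39 = 156 = 1·125 + 31 ≡ 31 (mod 125).
Check: f(31) = 94·31 + 105 = 3019 = 24·125 + 19 ≡ 19 (mod 125).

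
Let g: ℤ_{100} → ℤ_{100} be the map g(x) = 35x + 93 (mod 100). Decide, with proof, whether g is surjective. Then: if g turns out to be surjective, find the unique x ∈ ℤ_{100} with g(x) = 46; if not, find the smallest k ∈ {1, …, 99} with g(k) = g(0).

20

Since gcd(35, 100) = 5, we have 35x ≡ 0 (mod 5) for all x, so g(x) ≡ 3 (mod 5).
But 0 ≢ 3 (mod 5), so 0 ∈ ℤ_{100} has no preimage. So g is not surjective.
Since g is not surjective, we find the least positive k with g(k) = g(0): this means 35k ≡ 0 (mod 100), i.e. 100 ∣ 35k. Since gcd(35, 100) = 5, dividing through by 5 this holds exactly when 20 ∣ 7k, and as gcd(7, 20) = 1, exactly when 20 ∣ k.
The smallest positive such k is 20.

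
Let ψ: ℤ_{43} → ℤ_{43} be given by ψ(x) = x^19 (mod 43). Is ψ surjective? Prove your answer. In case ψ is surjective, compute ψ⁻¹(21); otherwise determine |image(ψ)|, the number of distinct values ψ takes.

Since 43 is prime, the nonzero elements of ℤ_{43} form a cyclic group of order 42.
As gcd(19, 42) = 1, raising to the 19th power is a bijection on this group: if x_1^19 ≡ x_2^19 then (x_1x_2^{−1})^19 = 1, and the only element of order dividing gcd(19, 42) = 1 is 1, so x_1 = x_2.
With ψ(0) = 0 this makes ψ injective on all of ℤ_{43}, hence bijective (finite equal-size domain and codomain). In particular ψ is surjective.
Since ψ is surjective, we find the preimage of 21. The inverse of x ↦ x^19 on (ℤ_{43})^× is x ↦ x^31, because 19·31 = 589 = 14·42 + 1 ≡ 1 (mod 42) and x^{42} = 1 for x ≠ 0 (Fermat). So ψ⁻¹(21) = 21^31 mod 43.
Repeated squaring mod 43: 21^1 ≡ 21, 21^2 ≡ 21² = 441 ≡ 11, 21^4 ≡ 11² = 121 ≡ 35, 21^8 ≡ 35² = 1225 ≡ 21, 21^16 ≡ 21² = 441 ≡ 11. Since 31 = 16 + 8 + 4 + 2 + 1, 21^31 ≡ 11·21·35·11·21: 11·21 = 231 ≡ 16, then 16·35 = 560 ≡ 1, then 1·11 = 11, then 11·21 = 231 ≡ 16. So 21^31 ≡ 16 (mod 43).
Hence ψ⁻¹(21) = 16.

16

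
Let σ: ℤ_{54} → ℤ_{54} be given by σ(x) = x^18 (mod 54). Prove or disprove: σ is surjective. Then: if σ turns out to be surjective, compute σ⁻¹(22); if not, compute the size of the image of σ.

σ(2): Repeated squaring mod 54: 2^1 ≡ 2, 2^2 ≡ 2² = 4, 2^4 ≡ 4² = 16, 2^8 ≡ 16² = 256 ≡ 40, 2^16 ≡ 40² = 1600 ≡ 34. Since 18 = 16 + 2, 2^18 ≡ 34·4: 34·4 = 136 ≡ 28. So 2^18 ≡ 28 (mod 54).
σ(4): Repeated squaring mod 54: 4^1 ≡ 4, 4^2 ≡ 4² = 16, 4^4 ≡ 16² = 256 ≡ 40, 4^8 ≡ 40² = 1600 ≡ 34, 4^16 ≡ 34² = 1156 ≡ 22. Since 18 = 16 + 2, 4^18 ≡ 22·16: 22·16 = 352 ≡ 28. So 4^18 ≡ 28 (mod 54).
So σ(2) = σ(4) = 28 while 2 ≠ 4, so σ is not injective.
A non-injective map from the 54-element set ℤ_{54} to itself takes at most 53 distinct values, so it cannot be surjective. So σ is not surjective.
Since σ is not surjective, we determine |image(σ)|. Computing x^18 mod 54 for each x (by repeated squaring, reducing mod 54 at every step), the values σ(0), σ(1), …, σ(53) are: 0, 1, 28, 27, 28, 1, 0, 1, 28, 27, 28, 1, 0, 1, 28, 27, 28, 1, 0, 1, 28, 27, 28, 1, 0, 1, 28, 27, 28, 1, 0, 1, 28, 27, 28, 1, 0, 1, 28, 27, 28, 1, 0, 1, 28, 27, 28, 1, 0, 1, 28, 27, 28, 1.
The distinct values are {0, 1, 27, 28}; there are 4 of them.

4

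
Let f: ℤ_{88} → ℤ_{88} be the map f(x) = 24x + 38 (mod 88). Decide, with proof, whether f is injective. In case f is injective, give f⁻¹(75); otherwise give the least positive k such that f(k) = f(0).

11

We have gcd(24, 88) = 8 > 1. Taking x_1 = 0 and x_2 = 11: f(0) = 38 and f(11) = 24·11 + 38 = 302 ≡ 38 (mod 88).
So f(0) = f(11) while 0 ≠ 11, therefore f is not injective.
Since f is not injective, we find the least positive k with f(k) = f(0): this means 24k ≡ 0 (mod 88), i.e. 88 ∣ 24k. Since gcd(24, 88) = 8, dividing through by 8 this holds exactly when 11 ∣ 3k, and as gcd(3, 11) = 1, exactly when 11 ∣ k.
The smallest positive such k is 11.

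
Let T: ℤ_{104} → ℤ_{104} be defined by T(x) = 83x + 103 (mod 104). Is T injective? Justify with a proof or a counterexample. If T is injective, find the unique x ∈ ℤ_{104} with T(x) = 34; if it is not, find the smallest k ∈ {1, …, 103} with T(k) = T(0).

If T(a) = T(b), then 83a ≡ 83b (mod 104). Because gcd(83, 104) = 1, we may cancel 83 to get a ≡ b (mod 104).
Therefore T is injective.
We now compute 83⁻¹ mod 104 explicitly. Euclid's algorithm: 104 = 1·83 + 21, 83 = 3·21 + 20, 21 = 1·20 + 1; back-substituting gives 1 = 99·83 − 79·104, so 83⁻¹ ≡ 99 (mod 104).
Since T is injective, we find T⁻¹(34): we need 83x ≡ 34 − 103 ≡ 35 (mod 104). Using 83⁻¹ = 99: x ≡ 99·35 = 3465 = 33·104 + 33, so x = 33.
Check: T(33) = 83·33 + 103 = 2842 = 27·104 + 34 ≡ 34 (mod 104).

33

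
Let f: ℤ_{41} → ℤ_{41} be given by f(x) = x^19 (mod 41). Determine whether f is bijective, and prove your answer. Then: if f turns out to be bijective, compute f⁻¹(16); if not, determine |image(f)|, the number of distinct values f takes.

Since 41 is prime, the nonzero elements of ℤ_{41} form a cyclic group of order 40.
As gcd(19, 40) = 1, raising to the 19th power is a bijection on this group: if x_1^19 ≡ x_2^19 then (x_1x_2^{−1})^19 = 1, and the only element of order dividing gcd(19, 40) = 1 is 1, so x_1 = x_2.
With f(0) = 0 this makes f injective on all of ℤ_{41}, hence bijective (finite equal-size domain and codomain). In particular f is bijective.
Since f is bijective, we find the preimage of 16. The inverse of x ↦ x^19 on (ℤ_{41})^× is x ↦ x^19, because 19·19 = 361 = 9·40 + 1 ≡ 1 (mod 40) and x^{40} = 1 for x ≠ 0 (Fermat). So f⁻¹(16) = 16^19 mod 41.
Repeated squaring mod 41: 16^1 ≡ 16, 16^2 ≡ 16² = 256 ≡ 10, 16^4 ≡ 10² = 100 ≡ 18, 16^8 ≡ 18² = 324 ≡ 37, 16^16 ≡ 37² = 1369 ≡ 16. Since 19 = 16 + 2 + 1, 16^19 ≡ 16·10·16: 16·10 = 160 ≡ 37, then 37·16 = 592 ≡ 18. So 16^19 ≡ 18 (mod 41).
Hence f⁻¹(16) = 18.

18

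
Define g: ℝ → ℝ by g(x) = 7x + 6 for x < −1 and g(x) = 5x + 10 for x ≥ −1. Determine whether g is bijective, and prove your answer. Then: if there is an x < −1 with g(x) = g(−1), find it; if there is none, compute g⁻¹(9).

Both pieces are strictly increasing (slopes 7 and 5), so each is injective on its own interval.
The left piece maps (−∞, −1) onto (−∞, −1); the right piece maps [−1, ∞) onto [5, ∞).
The images leave a gap (−1 has no preimage), so g is not surjective, hence not bijective.
Because the two images are disjoint, no x < −1 has g(x) = g(−1), so we compute g⁻¹(9): 9 lies in [5, ∞), so solve 5x + 10 = 9: x = (9 − 10)/5 = −1/5.

-1/5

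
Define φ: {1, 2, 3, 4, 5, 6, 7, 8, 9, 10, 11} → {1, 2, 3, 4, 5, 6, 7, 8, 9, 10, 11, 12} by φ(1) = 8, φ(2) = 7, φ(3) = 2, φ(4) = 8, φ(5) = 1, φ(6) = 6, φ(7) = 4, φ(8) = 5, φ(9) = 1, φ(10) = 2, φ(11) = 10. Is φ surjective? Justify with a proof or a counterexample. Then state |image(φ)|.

8

No element maps to 3, so φ is not surjective.
The image of φ is {1, 2, 4, 5, 6, 7, 8, 10}, which has 8 elements.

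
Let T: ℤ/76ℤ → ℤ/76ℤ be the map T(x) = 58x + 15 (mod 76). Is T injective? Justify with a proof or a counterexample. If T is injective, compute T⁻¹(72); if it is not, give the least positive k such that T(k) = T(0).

Recall: T is injective if T(a) = T(b) implies a = b.
We have gcd(58, 76) = 2 > 1. Taking a = 0 and b = 38: T(0) = 15 and T(38) = 58·38 + 15 = 2219 ≡ 15 (mod 76).
So T(0) = T(38) while 0 ≠ 38, so T is not injective.
Since T is not injective, we find the least positive k with T(k) = T(0): this means 58k ≡ 0 (mod 76), i.e. 76 ∣ 58k. Since gcd(58, 76) = 2, dividing through by 2 this holds exactly when 38 ∣ 29k, and as gcd(29, 38) = 1, exactly when 38 ∣ k.
The smallest positive such k is 38.

38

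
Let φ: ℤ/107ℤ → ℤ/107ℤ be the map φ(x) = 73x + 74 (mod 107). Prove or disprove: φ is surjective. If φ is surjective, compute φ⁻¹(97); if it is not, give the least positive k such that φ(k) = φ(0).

Since gcd(73, 107) = 1, 73 is invertible modulo 107. Euclid's algorithm: 107 = 1·73 + 34, 73 = 2·34 + 5, 34 = 6·5 + 4, 5 = 1·4 + 1; back-substituting gives 1 = 22·73 − 15·107, so 73⁻¹ ≡ 22 (mod 107).
For any y ∈ ℤ/107ℤ, x = 22(y − 74) mod 107 satisfies φ(x) = 73·22(y − 74) + 74 ≡ y (since 73·22 ≡ 1 mod 107). So every y has a preimage.
Thus φ is surjective.
Since φ is surjective, we compute φ⁻¹(97): solve 73x + 74 ≡ 97 (mod 107), i.e. 73x ≡ 23 (mod 107).
Multiplying by 73⁻¹ = 22 gives x ≡ 22·23 = 506 = 4·107 + 78 ≡ 78 (mod 107).
Check: φ(78) = 73·78 + 74 = 5768 = 53·107 + 97 ≡ 97 (mod 107).

78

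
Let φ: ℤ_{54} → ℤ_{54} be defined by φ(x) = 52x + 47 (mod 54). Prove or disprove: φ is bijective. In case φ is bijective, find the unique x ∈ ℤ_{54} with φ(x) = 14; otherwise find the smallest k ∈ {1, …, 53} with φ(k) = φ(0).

Recall that φ is injective if φ(a) = φ(b) implies a = b.
We have gcd(52, 54) = 2 > 1. Taking a = 0 and b = 27: φ(0) = 47 and φ(27) = 52·27 + 47 = 1451 ≡ 47 (mod 54).
So φ(0) = φ(27) while 0 ≠ 27, hence φ is not injective, hence not bijective.
Since φ is not bijective, we find the least positive k with φ(k) = φ(0): this means 52k ≡ 0 (mod 54), i.e. 54 ∣ 52k. Since gcd(52, 54) = 2, dividing through by 2 this holds exactly when 27 ∣ 26k, and as gcd(26, 27) = 1, exactly when 27 ∣ k.
The smallest positive such k is 27.

27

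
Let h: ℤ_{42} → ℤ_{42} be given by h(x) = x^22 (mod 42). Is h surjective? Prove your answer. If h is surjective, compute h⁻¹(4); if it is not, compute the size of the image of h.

h(4): Repeated squaring mod 42: 4^1 ≡ 4, 4^2 ≡ 4² = 16, 4^4 ≡ 16² = 256 ≡ 4, 4^8 ≡ 4² = 16, 4^16 ≡ 16² = 256 ≡ 4. Since 22 = 16 + 4 + 2, 4^22 ≡ 4·4·16: 4·4 = 16, then 16·16 = 256 ≡ 4. So 4^22 ≡ 4 (mod 42).
h(10): Repeated squaring mod 42: 10^1 ≡ 10, 10^2 ≡ 10² = 100 ≡ 16, 10^4 ≡ 16² = 256 ≡ 4, 10^8 ≡ 4² = 16, 10^16 ≡ 16² = 256 ≡ 4. Since 22 = 16 + 4 + 2, 10^22 ≡ 4·4·16: 4·4 = 16, then 16·16 = 256 ≡ 4. So 10^22 ≡ 4 (mod 42).
So h(4) = h(10) = 4 while 4 ≠ 10, hence h is not injective.
A non-injective map from the 42-element set ℤ_{42} to itself takes at most 41 distinct values, so it cannot be surjective. Hence h is not surjective.
Since h is not surjective, we determine |image(h)|. Computing x^22 mod 42 for each x (by repeated squaring, reducing mod 42 at every step), the values h(0), h(1), …, h(41) are: 0, 1, 16, 39, 4, 37, 36, 7, 22, 9, 4, 25, 30, 1, 28, 15, 16, 25, 18, 37, 22, 21, 22, 37, 18, 25, 16, 15, 28, 1, 30, 25, 4, 9, 22, 7, 36, 37, 4, 39, 16, 1.
The distinct values are {0, 1, 4, 7, 9, 15, 16, 18, 21, 22, 25, 28, 30, 36, 37, 39}; there are 16 of them.

16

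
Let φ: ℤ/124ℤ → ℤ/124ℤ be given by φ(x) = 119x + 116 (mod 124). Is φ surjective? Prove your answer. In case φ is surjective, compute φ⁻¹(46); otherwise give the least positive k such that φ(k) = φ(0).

Since gcd(119, 124) = 1, 119 is invertible modulo 124. Euclid's algorithm: 124 = 1·119 + 5, 119 = 23·5 + 4, 5 = 1·4 + 1; back-substituting gives 1 = 99·119 − 95·124, so 119⁻¹ ≡ 99 (mod 124).
Then y ↦ 99(y − 116) is a two-sided inverse to φ, so every y ∈ ℤ/124ℤ has a preimage.
So φ is surjective.
Since φ is surjective, we find φ⁻¹(46): we need 119x ≡ 46 − 116 ≡ 54 (mod 124). Using 119⁻¹ = 99: x ≡ 99·54 = 5346 = 43·124 + 14, so x = 14.
Check: φ(14) = 119·14 + 116 = 1782 = 14·124 + 46 ≡ 46 (mod 124).

14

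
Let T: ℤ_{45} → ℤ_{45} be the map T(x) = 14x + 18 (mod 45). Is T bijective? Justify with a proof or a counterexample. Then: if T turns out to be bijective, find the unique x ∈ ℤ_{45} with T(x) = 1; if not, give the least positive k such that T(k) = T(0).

Recall that T is injective if T(s) = T(t) implies s = t.
If T(s) = T(t), then 14s ≡ 14t (mod 45). Because gcd(14, 45) = 1, we may cancel 14 to get s ≡ t (mod 45).
We now compute 14⁻¹ mod 45 explicitly. Euclid's algorithm: 45 = 3·14 + 3, 14 = 4·3 + 2, 3 = 1·2 + 1; back-substituting gives 1 = 29·14 − 9·45, so 14⁻¹ ≡ 29 (mod 45).
For any y ∈ ℤ_{45}, x = 29(y − 18) mod 45 satisfies T(x) = 14·29(y − 18) + 18 ≡ y (since 14·29 ≡ 1 mod 45). So every y has a preimage.
So T is bijective.
Since T is bijective, we find T⁻¹(1): we need 14x ≡ 1 − 18 ≡ 28 (mod 45). Using 14⁻¹ = 29: x ≡ 29·28 = 812 = 18·45 + 2, so x = 2.
Check: T(2) = 14·2 + 18 = 46 = 1·45 + 1 ≡ 1 (mod 45).

2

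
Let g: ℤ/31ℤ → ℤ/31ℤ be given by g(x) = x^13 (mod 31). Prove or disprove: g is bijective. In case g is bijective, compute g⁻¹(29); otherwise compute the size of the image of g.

Since 31 is prime, the nonzero elements of ℤ/31ℤ form a cyclic group of order 30.
As gcd(13, 30) = 1, raising to the 13th power is a bijection on this group: if a^13 ≡ b^13 then (ab^{−1})^13 = 1, and the only element of order dividing gcd(13, 30) = 1 is 1, so a = b.
With g(0) = 0 this makes g injective on all of ℤ/31ℤ, hence bijective (finite equal-size domain and codomain). In particular g is bijective.
Since g is bijective, we find the preimage of 29. The inverse of x ↦ x^13 on (ℤ/31ℤ)^× is x ↦ x^7, because 13·7 = 91 = 3·30 + 1 ≡ 1 (mod 30) and x^{30} = 1 for x ≠ 0 (Fermat). So g⁻¹(29) = 29^7 mod 31.
Repeated squaring mod 31: 29^1 ≡ 29, 29^2 ≡ 29² = 841 ≡ 4, 29^4 ≡ 4² = 16. Since 7 = 4 + 2 + 1, 29^7 ≡ 16·4·29: 16·4 = 64 ≡ 2, then 2·29 = 58 ≡ 27. So 29^7 ≡ 27 (mod 31).
Hence g⁻¹(29) = 27.

27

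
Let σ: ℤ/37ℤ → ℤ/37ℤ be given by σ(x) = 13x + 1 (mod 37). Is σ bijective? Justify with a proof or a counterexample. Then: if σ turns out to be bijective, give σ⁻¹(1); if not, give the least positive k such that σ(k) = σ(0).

0

Suppose σ(a) = σ(b) in ℤ/37ℤ. Then 13a + 1 ≡ 13b + 1 (mod 37), hence 13(a − b) ≡ 0 (mod 37).
Since gcd(13, 37) = 1, 13 is invertible modulo 37, so a − b ≡ 0 (mod 37), i.e. a = b.
We now compute 13⁻¹ mod 37 explicitly. Euclid's algorithm: 37 = 2·13 + 11, 13 = 1·11 + 2, 11 = 5·2 + 1; back-substituting gives 1 = 20·13 − 7·37, so 13⁻¹ ≡ 20 (mod 37).
For any y ∈ ℤ/37ℤ, x = 20(y − 1) mod 37 satisfies σ(x) = 13·20(y − 1) + 1 ≡ y (since 13·20 ≡ 1 mod 37). So every y has a preimage.
Therefore σ is bijective.
Since σ is bijective, we find σ⁻¹(1): we need 13x ≡ 1 − 1 ≡ 0 (mod 37). Using 13⁻¹ = 20: x ≡ 20·0 = 0, so x = 0.
Check: σ(0) = 13·0 + 1 = 1 ≡ 1 (mod 37).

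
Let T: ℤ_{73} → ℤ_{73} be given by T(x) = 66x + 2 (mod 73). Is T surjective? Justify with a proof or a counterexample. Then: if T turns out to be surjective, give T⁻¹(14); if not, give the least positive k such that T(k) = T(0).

40

Since gcd(66, 73) = 1, 66 is invertible modulo 73. Euclid's algorithm: 73 = 1·66 + 7, 66 = 9·7 + 3, 7 = 2·3 + 1; back-substituting gives 1 = 52·66 − 47·73, so 66⁻¹ ≡ 52 (mod 73).
Then y ↦ 52(y − 2) is a two-sided inverse to T, so every y ∈ ℤ_{73} has a preimage.
Therefore T is surjective.
Since T is surjective, we compute T⁻¹(14): solve 66x + 2 ≡ 14 (mod 73), i.e. 66x ≡ 12 (mod 73).
Multiplying by 66⁻¹ = 52 gives x ≡ 52·12 = 624 = 8·73 + 40 ≡ 40 (mod 73).
Check: T(40) = 66·40 + 2 = 2642 = 36·73 + 14 ≡ 14 (mod 73).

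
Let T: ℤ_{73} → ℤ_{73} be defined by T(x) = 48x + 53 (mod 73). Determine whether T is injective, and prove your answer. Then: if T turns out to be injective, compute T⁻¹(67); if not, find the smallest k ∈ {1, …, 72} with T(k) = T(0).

52

Suppose T(a) = T(b) in ℤ_{73}. Then 48a + 53 ≡ 48b + 53 (mod 73), so 48(a − b) ≡ 0 (mod 73).
Since gcd(48, 73) = 1, 48 is invertible modulo 73, hence a − b ≡ 0 (mod 73), i.e. a = b.
Thus T is injective.
We now compute 48⁻¹ mod 73 explicitly. Euclid's algorithm: 73 = 1·48 + 25, 48 = 1·25 + 23, 25 = 1·23 + 2, 23 = 11·2 + 1; back-substituting gives 1 = 35·48 − 23·73, so 48⁻¹ ≡ 35 (mod 73).
Since T is injective, we compute T⁻¹(67): solve 48x + 53 ≡ 67 (mod 73), i.e. 48x ≡ 14 (mod 73).
Multiplying by 48⁻¹ = 35 gives x ≡ 35·14 = 490 = 6·73 + 52 ≡ 52 (mod 73).
Check: T(52) = 48·52 + 53 = 2549 = 34·73 + 67 ≡ 67 (mod 73).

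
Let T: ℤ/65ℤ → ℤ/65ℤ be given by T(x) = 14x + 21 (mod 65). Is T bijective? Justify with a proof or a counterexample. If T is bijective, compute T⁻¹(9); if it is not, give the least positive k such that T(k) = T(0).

27

By definition, T is injective when T(u) = T(v) forces u = v.
Suppose T(u) = T(v) in ℤ/65ℤ. Then 14u + 21 ≡ 14v + 21 (mod 65), hence 14(u − v) ≡ 0 (mod 65).
Since gcd(14, 65) = 1, 14 is invertible modulo 65, so u − v ≡ 0 (mod 65), i.e. u = v.
We now compute 14⁻¹ mod 65 explicitly. Euclid's algorithm: 65 = 4·14 + 9, 14 = 1·9 + 5, 9 = 1·5 + 4, 5 = 1·4 + 1; back-substituting gives 1 = 14·14 − 3·65, so 14⁻¹ ≡ 14 (mod 65).
Then y ↦ 14(y − 21) is a two-sided inverse to T, so every y ∈ ℤ/65ℤ has a preimage.
Hence T is bijective.
Since T is bijective, we find T⁻¹(9): we need 14x ≡ 9 − 21 ≡ 53 (mod 65). Using 14⁻¹ = 14: x ≡ 14·53 = 742 = 11·65 + 27, so x = 27.
Check: T(27) = 14·27 + 21 = 399 = 6·65 + 9 ≡ 9 (mod 65).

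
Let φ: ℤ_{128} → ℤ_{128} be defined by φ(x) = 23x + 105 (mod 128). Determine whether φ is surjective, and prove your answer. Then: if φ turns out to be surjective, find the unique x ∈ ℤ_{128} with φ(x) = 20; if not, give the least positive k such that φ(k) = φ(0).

13

By definition, φ is surjective if every y in the codomain equals φ(x) for some x in the domain.
Since gcd(23, 128) = 1, 23 is invertible modulo 128. Euclid's algorithm: 128 = 5·23 + 13, 23 = 1·13 + 10, 13 = 1·10 + 3, 10 = 3·3 + 1; back-substituting gives 1 = 39·23 − 7·128, so 23⁻¹ ≡ 39 (mod 128).
Then y ↦ 39(y − 105) is a two-sided inverse to φ, so every y ∈ ℤ_{128} has a preimage.
So φ is surjective.
Since φ is surjective, we find φ⁻¹(20): we need 23x ≡ 20 − 105 ≡ 43 (mod 128). Using 23⁻¹ = 39: x ≡ 39·43 = 1677 = 13·128 + 13, so x = 13.
Check: φ(13) = 23·13 + 105 = 404 = 3·128 + 20 ≡ 20 (mod 128).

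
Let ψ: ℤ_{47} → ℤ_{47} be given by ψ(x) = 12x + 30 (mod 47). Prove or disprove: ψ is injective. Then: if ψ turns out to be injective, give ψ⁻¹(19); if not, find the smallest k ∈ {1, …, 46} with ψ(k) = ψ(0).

3

Suppose ψ(u) = ψ(v) in ℤ_{47}. Then 12u + 30 ≡ 12v + 30 (mod 47), so 12(u − v) ≡ 0 (mod 47).
Since gcd(12, 47) = 1, 12 is invertible modulo 47, thus u − v ≡ 0 (mod 47), i.e. u = v.
Hence ψ is injective.
We now compute 12⁻¹ mod 47 explicitly. Euclid's algorithm: 47 = 3·12 + 11, 12 = 1·11 + 1; back-substituting gives 1 = 4·12 − 1·47, so 12⁻¹ ≡ 4 (mod 47).
Since ψ is injective, we find ψ⁻¹(19): we need 12x ≡ 19 − 30 ≡ 36 (mod 47). Using 12⁻¹ = 4: x ≡ 4·36 = 144 = 3·47 + 3, so x = 3.
Check: ψ(3) = 12·3 + 30 = 66 = 1·47 + 19 ≡ 19 (mod 47).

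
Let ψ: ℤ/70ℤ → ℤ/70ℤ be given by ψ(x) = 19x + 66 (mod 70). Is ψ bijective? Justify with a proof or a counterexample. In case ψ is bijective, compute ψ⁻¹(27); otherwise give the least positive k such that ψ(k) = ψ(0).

Recall: ψ is injective if ψ(a) = ψ(b) implies a = b.
If ψ(a) = ψ(b), then 19a ≡ 19b (mod 70). Because gcd(19, 70) = 1, we may cancel 19 to get a ≡ b (mod 70).
We now compute 19⁻¹ mod 70 explicitly. Euclid's algorithm: 70 = 3·19 + 13, 19 = 1·13 + 6, 13 = 2·6 + 1; back-substituting gives 1 = 59·19 − 16·70, so 19⁻¹ ≡ 59 (mod 70).
For any y ∈ ℤ/70ℤ, x = 59(y − 66) mod 70 satisfies ψ(x) = 19·59(y − 66) + 66 ≡ y (since 19·59 ≡ 1 mod 70). So every y has a preimage.
Therefore ψ is bijective.
Since ψ is bijective, we find ψ⁻¹(27): we need 19x ≡ 27 − 66 ≡ 31 (mod 70). Using 19⁻¹ = 59: x ≡ 59·31 = 1829 = 26·70 + 9, so x = 9.
Check: ψ(9) = 19·9 + 66 = 237 = 3·70 + 27 ≡ 27 (mod 70).

9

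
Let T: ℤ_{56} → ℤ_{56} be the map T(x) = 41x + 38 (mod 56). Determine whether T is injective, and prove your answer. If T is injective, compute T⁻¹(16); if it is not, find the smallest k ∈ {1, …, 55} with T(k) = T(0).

Recall: T is injective when T(u) = T(v) forces u = v.
If T(u) = T(v), then 41u ≡ 41v (mod 56). Because gcd(41, 56) = 1, we may cancel 41 to get u ≡ v (mod 56).
Thus T is injective.
We now compute 41⁻¹ mod 56 explicitly. Euclid's algorithm: 56 = 1·41 + 15, 41 = 2·15 + 11, 15 = 1·11 + 4, 11 = 2·4 + 3, 4 = 1·3 + 1; back-substituting gives 1 = 41·41 − 30·56, so 41⁻¹ ≡ 41 (mod 56).
Since T is injective, we compute T⁻¹(16): solve 41x + 38 ≡ 16 (mod 56), i.e. 41x ≡ 34 (mod 56).
Multiplying by 41⁻¹ = 41 gives x ≡ 41·34 = 1394 = 24·56 + 50 ≡ 50 (mod 56).
Check: T(50) = 41·50 + 38 = 2088 = 37·56 + 16 ≡ 16 (mod 56).

50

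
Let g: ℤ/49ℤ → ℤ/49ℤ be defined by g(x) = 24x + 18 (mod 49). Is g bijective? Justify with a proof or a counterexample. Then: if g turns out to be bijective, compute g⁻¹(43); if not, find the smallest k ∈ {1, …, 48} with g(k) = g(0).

48

Suppose g(u) = g(v) in ℤ/49ℤ. Then 24u + 18 ≡ 24v + 18 (mod 49), thus 24(u − v) ≡ 0 (mod 49).
Since gcd(24, 49) = 1, 24 is invertible modulo 49, therefore u − v ≡ 0 (mod 49), i.e. u = v.
We now compute 24⁻¹ mod 49 explicitly. Euclid's algorithm: 49 = 2·24 + 1; back-substituting gives 1 = 47·24 − 23·49, so 24⁻¹ ≡ 47 (mod 49).
For any y ∈ ℤ/49ℤ, x = 47(y − 18) mod 49 satisfies g(x) = 24·47(y − 18) + 18 ≡ y (since 24·47 ≡ 1 mod 49). So every y has a preimage.
Thus g is bijective.
Since g is bijective, we find g⁻¹(43): we need 24x ≡ 43 − 18 ≡ 25 (mod 49). Using 24⁻¹ = 47: x ≡ 47·25 = 1175 = 23·49 + 48, so x = 48.
Check: g(48) = 24·48 + 18 = 1170 = 23·49 + 43 ≡ 43 (mod 49).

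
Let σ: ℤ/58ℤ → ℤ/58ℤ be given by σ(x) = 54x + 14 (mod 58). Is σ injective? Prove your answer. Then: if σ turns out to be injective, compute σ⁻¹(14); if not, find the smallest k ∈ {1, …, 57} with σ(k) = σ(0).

We have gcd(54, 58) = 2 > 1. Taking u = 0 and v = 29: σ(0) = 14 and σ(29) = 54·29 + 14 = 1580 ≡ 14 (mod 58).
So σ(0) = σ(29) while 0 ≠ 29, thus σ is not injective.
Since σ is not injective, we find the least positive k with σ(k) = σ(0): this means 54k ≡ 0 (mod 58), i.e. 58 ∣ 54k. Since gcd(54, 58) = 2, dividing through by 2 this holds exactly when 29 ∣ 27k, and as gcd(27, 29) = 1, exactly when 29 ∣ k.
The smallest positive such k is 29.

29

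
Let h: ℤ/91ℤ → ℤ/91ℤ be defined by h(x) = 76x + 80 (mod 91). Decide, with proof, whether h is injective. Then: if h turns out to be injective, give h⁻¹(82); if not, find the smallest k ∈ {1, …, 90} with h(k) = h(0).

Recall: injectivity means: for all u, v in the domain, h(u) = h(v) implies u = v.
Suppose h(u) = h(v) in ℤ/91ℤ. Then 76u + 80 ≡ 76v + 80 (mod 91), hence 76(u − v) ≡ 0 (mod 91).
Since gcd(76, 91) = 1, 76 is invertible modulo 91, so u − v ≡ 0 (mod 91), i.e. u = v.
So h is injective.
We now compute 76⁻¹ mod 91 explicitly. Euclid's algorithm: 91 = 1·76 + 15, 76 = 5·15 + 1; back-substituting gives 1 = 6·76 − 5·91, so 76⁻¹ ≡ 6 (mod 91).
Since h is injective, we compute h⁻¹(82): solve 76x + 80 ≡ 82 (mod 91), i.e. 76x ≡ 2 (mod 91).
Multiplying by 76⁻¹ = 6 gives x ≡ 6·2 = 12 ≡ 12 (mod 91).
Check: h(12) = 76·12 + 80 = 992 = 10·91 + 82 ≡ 82 (mod 91).

12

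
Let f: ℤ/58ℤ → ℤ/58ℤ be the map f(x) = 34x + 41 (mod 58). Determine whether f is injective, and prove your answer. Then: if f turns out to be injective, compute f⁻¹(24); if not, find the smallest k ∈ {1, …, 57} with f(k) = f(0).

29

Recall that f is injective if f(a) = f(b) implies a = b.
We have gcd(34, 58) = 2 > 1. Taking a = 0 and b = 29: f(0) = 41 and f(29) = 34·29 + 41 = 1027 ≡ 41 (mod 58).
So f(0) = f(29) while 0 ≠ 29, therefore f is not injective.
Since f is not injective, we find the least positive k with f(k) = f(0): this means 34k ≡ 0 (mod 58), i.e. 58 ∣ 34k. Since gcd(34, 58) = 2, dividing through by 2 this holds exactly when 29 ∣ 17k, and as gcd(17, 29) = 1, exactly when 29 ∣ k.
The smallest positive such k is 29.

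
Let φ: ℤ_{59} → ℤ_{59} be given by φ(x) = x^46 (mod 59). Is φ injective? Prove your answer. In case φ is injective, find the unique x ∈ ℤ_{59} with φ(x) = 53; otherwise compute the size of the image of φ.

30

φ(29): Repeated squaring mod 59: 29^1 ≡ 29, 29^2 ≡ 29² = 841 ≡ 15, 29^4 ≡ 15² = 225 ≡ 48, 29^8 ≡ 48² = 2304 ≡ 3, 29^16 ≡ 3² = 9, 29^32 ≡ 9² = 81 ≡ 22. Since 46 = 32 + 8 + 4 + 2, 29^46 ≡ 22·3·48·15: 22·3 = 66 ≡ 7, then 7·48 = 336 ≡ 41, then 41·15 = 615 ≡ 25. So 29^46 ≡ 25 (mod 59).
φ(30): Repeated squaring mod 59: 30^1 ≡ 30, 30^2 ≡ 30² = 900 ≡ 15, 30^4 ≡ 15² = 225 ≡ 48, 30^8 ≡ 48² = 2304 ≡ 3, 30^16 ≡ 3² = 9, 30^32 ≡ 9² = 81 ≡ 22. Since 46 = 32 + 8 + 4 + 2, 30^46 ≡ 22·3·48·15: 22·3 = 66 ≡ 7, then 7·48 = 336 ≡ 41, then 41·15 = 615 ≡ 25. So 30^46 ≡ 25 (mod 59).
So φ(29) = φ(30) = 25 while 29 ≠ 30, so φ is not injective.
Since φ is not injective, we determine |image(φ)|. Computing x^46 mod 59 for each x (by repeated squaring, reducing mod 59 at every step), the values φ(0), φ(1), …, φ(58) are: 0, 1, 26, 19, 27, 36, 22, 46, 53, 7, 51, 45, 41, 17, 16, 35, 21, 9, 5, 20, 28, 48, 49, 12, 4, 57, 29, 15, 3, 25, 25, 3, 15, 29, 57, 4, 12, 49, 48, 28, 20, 5, 9, 21, 35, 16, 17, 41, 45, 51, 7, 53, 46, 22, 36, 27, 19, 26, 1.
The distinct values are {0, 1, 3, 4, 5, 7, 9, 12, 15, 16, 17, 19, 20, 21, 22, 25, 26, 27, 28, 29, 35, 36, 41, 45, 46, 48, 49, 51, 53, 57}; there are 30 of them.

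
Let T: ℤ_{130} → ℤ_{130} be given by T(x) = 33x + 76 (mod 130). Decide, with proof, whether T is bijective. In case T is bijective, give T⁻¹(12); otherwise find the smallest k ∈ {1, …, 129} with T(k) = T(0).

2

Recall that T is injective if T(x_1) = T(x_2) implies x_1 = x_2.
If T(x_1) = T(x_2), then 33x_1 ≡ 33x_2 (mod 130). Because gcd(33, 130) = 1, we may cancel 33 to get x_1 ≡ x_2 (mod 130).
We now compute 33⁻¹ mod 130 explicitly. Euclid's algorithm: 130 = 3·33 + 31, 33 = 1·31 + 2, 31 = 15·2 + 1; back-substituting gives 1 = 67·33 − 17·130, so 33⁻¹ ≡ 67 (mod 130).
For any y ∈ ℤ_{130}, x = 67(y − 76) mod 130 satisfies T(x) = 33·67(y − 76) + 76 ≡ y (since 33·67 ≡ 1 mod 130). So every y has a preimage.
Hence T is bijective.
Since T is bijective, we compute T⁻¹(12): solve 33x + 76 ≡ 12 (mod 130), i.e. 33x ≡ 66 (mod 130).
Multiplying by 33⁻¹ = 67 gives x ≡ 67·66 = 4422 = 34·130 + 2 ≡ 2 (mod 130).
Check: T(2) = 33·2 + 76 = 142 = 1·130 + 12 ≡ 12 (mod 130).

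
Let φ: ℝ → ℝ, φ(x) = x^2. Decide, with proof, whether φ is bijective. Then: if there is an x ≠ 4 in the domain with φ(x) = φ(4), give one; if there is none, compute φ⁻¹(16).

-4

φ(4) = 16 = (−4)^2 = φ(−4) (since 2 is even), with 4 ≠ −4. So φ is not injective, hence not bijective.
For the follow-up, such an x exists: taking x = −4 ∈ ℝ gives φ(−4) = 16 = φ(4) with −4 ≠ 4.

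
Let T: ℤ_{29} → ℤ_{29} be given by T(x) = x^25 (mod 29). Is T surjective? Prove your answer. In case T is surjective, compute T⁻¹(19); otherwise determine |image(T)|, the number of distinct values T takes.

Since 29 is prime, the nonzero elements of ℤ_{29} form a cyclic group of order 28.
As gcd(25, 28) = 1, raising to the 25th power is a bijection on this group: if s^25 ≡ t^25 then (st^{−1})^25 = 1, and the only element of order dividing gcd(25, 28) = 1 is 1, so s = t.
With T(0) = 0 this makes T injective on all of ℤ_{29}, hence bijective (finite equal-size domain and codomain). In particular T is surjective.
Since T is surjective, we find the preimage of 19. The inverse of x ↦ x^25 on (ℤ_{29})^× is x ↦ x^9, because 25·9 = 225 = 8·28 + 1 ≡ 1 (mod 28) and x^{28} = 1 for x ≠ 0 (Fermat). So T⁻¹(19) = 19^9 mod 29.
Repeated squaring mod 29: 19^1 ≡ 19, 19^2 ≡ 19² = 361 ≡ 13, 19^4 ≡ 13² = 169 ≡ 24, 19^8 ≡ 24² = 576 ≡ 25. Since 9 = 8 + 1, 19^9 ≡ 25·19: 25·19 = 475 ≡ 11. So 19^9 ≡ 11 (mod 29).
Hence T⁻¹(19) = 11.

11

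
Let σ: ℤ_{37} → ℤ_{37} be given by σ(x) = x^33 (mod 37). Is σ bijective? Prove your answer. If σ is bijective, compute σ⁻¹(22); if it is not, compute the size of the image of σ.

σ(3): Repeated squaring mod 37: 3^1 ≡ 3, 3^2 ≡ 3² = 9, 3^4 ≡ 9² = 81 ≡ 7, 3^8 ≡ 7² = 49 ≡ 12, 3^16 ≡ 12² = 144 ≡ 33, 3^32 ≡ 33² = 1089 ≡ 16. Since 33 = 32 + 1, 3^33 ≡ 16·3: 16·3 = 48 ≡ 11. So 3^33 ≡ 11 (mod 37).
σ(4): Repeated squaring mod 37: 4^1 ≡ 4, 4^2 ≡ 4² = 16, 4^4 ≡ 16² = 256 ≡ 34, 4^8 ≡ 34² = 1156 ≡ 9, 4^16 ≡ 9² = 81 ≡ 7, 4^32 ≡ 7² = 49 ≡ 12. Since 33 = 32 + 1, 4^33 ≡ 12·4: 12·4 = 48 ≡ 11. So 4^33 ≡ 11 (mod 37).
So σ(3) = σ(4) = 11 while 3 ≠ 4, therefore σ is not injective, hence not bijective.
Since σ is not bijective, we determine |image(σ)|. Computing x^33 mod 37 for each x (by repeated squaring, reducing mod 37 at every step), the values σ(0), σ(1), …, σ(36) are: 0, 1, 14, 11, 11, 8, 6, 26, 6, 10, 1, 36, 10, 8, 31, 14, 10, 23, 29, 8, 14, 27, 23, 6, 29, 27, 1, 36, 27, 31, 11, 31, 29, 26, 26, 23, 36.
The distinct values are {0, 1, 6, 8, 10, 11, 14, 23, 26, 27, 29, 31, 36}; there are 13 of them.

13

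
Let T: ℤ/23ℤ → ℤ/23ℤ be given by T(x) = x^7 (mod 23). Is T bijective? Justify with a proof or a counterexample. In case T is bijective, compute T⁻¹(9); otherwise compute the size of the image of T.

13

Since 23 is prime, the nonzero elements of ℤ/23ℤ form a cyclic group of order 22.
As gcd(7, 22) = 1, raising to the 7th power is a bijection on this group: if x_1^7 ≡ x_2^7 then (x_1x_2^{−1})^7 = 1, and the only element of order dividing gcd(7, 22) = 1 is 1, so x_1 = x_2.
With T(0) = 0 this makes T injective on all of ℤ/23ℤ, hence bijective (finite equal-size domain and codomain). In particular T is bijective.
Since T is bijective, we find the preimage of 9. The inverse of x ↦ x^7 on (ℤ/23ℤ)^× is x ↦ x^19, because 7·19 = 133 = 6·22 + 1 ≡ 1 (mod 22) and x^{22} = 1 for x ≠ 0 (Fermat). So T⁻¹(9) = 9^19 mod 23.
Repeated squaring mod 23: 9^1 ≡ 9, 9^2 ≡ 9² = 81 ≡ 12, 9^4 ≡ 12² = 144 ≡ 6, 9^8 ≡ 6² = 36 ≡ 13, 9^16 ≡ 13² = 169 ≡ 8. Since 19 = 16 + 2 + 1, 9^19 ≡ 8·12·9: 8·12 = 96 ≡ 4, then 4·9 = 36 ≡ 13. So 9^19 ≡ 13 (mod 23).
Hence T⁻¹(9) = 13.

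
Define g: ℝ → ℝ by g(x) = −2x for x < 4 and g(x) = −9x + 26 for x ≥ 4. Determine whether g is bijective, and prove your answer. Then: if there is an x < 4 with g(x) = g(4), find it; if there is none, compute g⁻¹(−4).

Both pieces are strictly decreasing (slopes −2 and −9), so each is injective on its own interval.
The left piece maps (−∞, 4) onto (−8, ∞); the right piece maps [4, ∞) onto (−∞, −10].
The images leave a gap (−8 has no preimage), so g is not surjective, hence not bijective.
Because the two images are disjoint, no x < 4 has g(x) = g(4), so we compute g⁻¹(−4): −4 lies in (−8, ∞), so solve −2x = −4: x = (−4 − 0)/(−2) = 2.

2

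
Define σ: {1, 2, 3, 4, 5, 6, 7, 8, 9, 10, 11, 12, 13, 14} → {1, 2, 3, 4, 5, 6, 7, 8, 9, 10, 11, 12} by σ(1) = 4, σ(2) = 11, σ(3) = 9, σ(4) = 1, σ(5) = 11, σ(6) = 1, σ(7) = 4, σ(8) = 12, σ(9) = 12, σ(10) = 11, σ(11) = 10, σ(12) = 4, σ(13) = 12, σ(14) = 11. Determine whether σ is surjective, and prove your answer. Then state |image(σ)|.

6

No element maps to 2, so σ is not surjective.
The image of σ is {1, 4, 9, 10, 11, 12}, which has 6 elements.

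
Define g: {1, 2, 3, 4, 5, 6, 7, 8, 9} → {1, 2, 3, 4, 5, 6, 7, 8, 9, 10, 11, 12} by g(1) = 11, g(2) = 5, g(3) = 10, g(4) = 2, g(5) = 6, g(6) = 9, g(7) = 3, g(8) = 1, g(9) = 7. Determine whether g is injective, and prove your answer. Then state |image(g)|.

9

The values g(1), …, g(9) are 11, 5, 10, 2, 6, 9, 3, 1, 7 — all distinct.
So g(u) = g(v) only when u = v, and g is injective.
The image of g is {1, 2, 3, 5, 6, 7, 9, 10, 11}, which has 9 elements.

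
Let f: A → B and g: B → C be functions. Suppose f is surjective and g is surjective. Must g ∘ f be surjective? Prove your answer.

Let c ∈ C. Since g is surjective, there is b ∈ B with g(b) = c. Since f is surjective, there is a ∈ A with f(a) = b.
Then (g ∘ f)(a) = g(b) = c. So g ∘ f is surjective.

surjective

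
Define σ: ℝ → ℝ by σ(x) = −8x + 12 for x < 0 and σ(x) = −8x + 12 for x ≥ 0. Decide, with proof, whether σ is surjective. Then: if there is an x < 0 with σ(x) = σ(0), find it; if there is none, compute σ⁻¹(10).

1/4

Both pieces are strictly decreasing (slopes −8 and −8), so each is injective on its own interval.
The left piece maps (−∞, 0) onto (12, ∞); the right piece maps [0, ∞) onto (−∞, 12].
These images together cover ℝ, so σ is surjective.
Because the two images are disjoint, no x < 0 has σ(x) = σ(0), so we compute σ⁻¹(10): 10 lies in (−∞, 12], so solve −8x + 12 = 10: x = (10 − 12)/(−8) = 1/4.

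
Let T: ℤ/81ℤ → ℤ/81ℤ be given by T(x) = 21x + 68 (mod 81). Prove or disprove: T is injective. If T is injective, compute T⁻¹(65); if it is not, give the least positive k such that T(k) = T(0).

27

We have gcd(21, 81) = 3 > 1. Taking a = 0 and b = 27: T(0) = 68 and T(27) = 21·27 + 68 = 635 ≡ 68 (mod 81).
So T(0) = T(27) while 0 ≠ 27, thus T is not injective.
Since T is not injective, we find the least positive k with T(k) = T(0): this means 21k ≡ 0 (mod 81), i.e. 81 ∣ 21k. Since gcd(21, 81) = 3, dividing through by 3 this holds exactly when 27 ∣ 7k, and as gcd(7, 27) = 1, exactly when 27 ∣ k.
The smallest positive such k is 27.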